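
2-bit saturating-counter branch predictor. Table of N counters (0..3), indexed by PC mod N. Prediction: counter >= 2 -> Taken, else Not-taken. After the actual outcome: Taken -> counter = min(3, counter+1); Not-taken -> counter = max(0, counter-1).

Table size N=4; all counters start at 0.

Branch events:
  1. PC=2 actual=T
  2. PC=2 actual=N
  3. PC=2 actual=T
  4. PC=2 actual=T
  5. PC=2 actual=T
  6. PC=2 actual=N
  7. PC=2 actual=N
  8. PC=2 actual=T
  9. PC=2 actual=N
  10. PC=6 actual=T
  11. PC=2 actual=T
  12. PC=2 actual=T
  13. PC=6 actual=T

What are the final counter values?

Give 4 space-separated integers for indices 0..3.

Answer: 0 0 3 0

Derivation:
Ev 1: PC=2 idx=2 pred=N actual=T -> ctr[2]=1
Ev 2: PC=2 idx=2 pred=N actual=N -> ctr[2]=0
Ev 3: PC=2 idx=2 pred=N actual=T -> ctr[2]=1
Ev 4: PC=2 idx=2 pred=N actual=T -> ctr[2]=2
Ev 5: PC=2 idx=2 pred=T actual=T -> ctr[2]=3
Ev 6: PC=2 idx=2 pred=T actual=N -> ctr[2]=2
Ev 7: PC=2 idx=2 pred=T actual=N -> ctr[2]=1
Ev 8: PC=2 idx=2 pred=N actual=T -> ctr[2]=2
Ev 9: PC=2 idx=2 pred=T actual=N -> ctr[2]=1
Ev 10: PC=6 idx=2 pred=N actual=T -> ctr[2]=2
Ev 11: PC=2 idx=2 pred=T actual=T -> ctr[2]=3
Ev 12: PC=2 idx=2 pred=T actual=T -> ctr[2]=3
Ev 13: PC=6 idx=2 pred=T actual=T -> ctr[2]=3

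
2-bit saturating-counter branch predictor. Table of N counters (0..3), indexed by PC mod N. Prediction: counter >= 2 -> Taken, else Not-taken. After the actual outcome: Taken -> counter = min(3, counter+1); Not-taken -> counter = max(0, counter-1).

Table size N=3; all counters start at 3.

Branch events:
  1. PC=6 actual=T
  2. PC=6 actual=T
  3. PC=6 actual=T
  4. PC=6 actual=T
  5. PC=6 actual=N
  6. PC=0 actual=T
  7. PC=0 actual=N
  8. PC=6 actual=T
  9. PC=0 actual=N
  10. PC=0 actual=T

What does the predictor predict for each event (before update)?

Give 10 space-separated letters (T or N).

Ev 1: PC=6 idx=0 pred=T actual=T -> ctr[0]=3
Ev 2: PC=6 idx=0 pred=T actual=T -> ctr[0]=3
Ev 3: PC=6 idx=0 pred=T actual=T -> ctr[0]=3
Ev 4: PC=6 idx=0 pred=T actual=T -> ctr[0]=3
Ev 5: PC=6 idx=0 pred=T actual=N -> ctr[0]=2
Ev 6: PC=0 idx=0 pred=T actual=T -> ctr[0]=3
Ev 7: PC=0 idx=0 pred=T actual=N -> ctr[0]=2
Ev 8: PC=6 idx=0 pred=T actual=T -> ctr[0]=3
Ev 9: PC=0 idx=0 pred=T actual=N -> ctr[0]=2
Ev 10: PC=0 idx=0 pred=T actual=T -> ctr[0]=3

Answer: T T T T T T T T T T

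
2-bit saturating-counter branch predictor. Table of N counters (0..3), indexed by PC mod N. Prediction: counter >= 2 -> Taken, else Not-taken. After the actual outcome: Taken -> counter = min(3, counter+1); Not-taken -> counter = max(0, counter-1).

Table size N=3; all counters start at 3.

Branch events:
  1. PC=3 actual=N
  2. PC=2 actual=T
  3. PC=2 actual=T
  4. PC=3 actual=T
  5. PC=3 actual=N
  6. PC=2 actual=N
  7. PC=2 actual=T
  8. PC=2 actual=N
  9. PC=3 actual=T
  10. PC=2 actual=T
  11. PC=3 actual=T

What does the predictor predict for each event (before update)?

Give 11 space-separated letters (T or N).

Answer: T T T T T T T T T T T

Derivation:
Ev 1: PC=3 idx=0 pred=T actual=N -> ctr[0]=2
Ev 2: PC=2 idx=2 pred=T actual=T -> ctr[2]=3
Ev 3: PC=2 idx=2 pred=T actual=T -> ctr[2]=3
Ev 4: PC=3 idx=0 pred=T actual=T -> ctr[0]=3
Ev 5: PC=3 idx=0 pred=T actual=N -> ctr[0]=2
Ev 6: PC=2 idx=2 pred=T actual=N -> ctr[2]=2
Ev 7: PC=2 idx=2 pred=T actual=T -> ctr[2]=3
Ev 8: PC=2 idx=2 pred=T actual=N -> ctr[2]=2
Ev 9: PC=3 idx=0 pred=T actual=T -> ctr[0]=3
Ev 10: PC=2 idx=2 pred=T actual=T -> ctr[2]=3
Ev 11: PC=3 idx=0 pred=T actual=T -> ctr[0]=3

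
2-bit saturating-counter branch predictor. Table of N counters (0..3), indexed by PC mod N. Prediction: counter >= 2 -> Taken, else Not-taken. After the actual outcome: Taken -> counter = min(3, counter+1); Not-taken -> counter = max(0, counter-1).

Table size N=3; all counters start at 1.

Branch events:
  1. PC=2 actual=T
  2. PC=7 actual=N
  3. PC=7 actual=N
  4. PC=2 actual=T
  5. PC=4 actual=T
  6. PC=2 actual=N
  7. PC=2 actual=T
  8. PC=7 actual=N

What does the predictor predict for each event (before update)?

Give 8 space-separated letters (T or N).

Answer: N N N T N T T N

Derivation:
Ev 1: PC=2 idx=2 pred=N actual=T -> ctr[2]=2
Ev 2: PC=7 idx=1 pred=N actual=N -> ctr[1]=0
Ev 3: PC=7 idx=1 pred=N actual=N -> ctr[1]=0
Ev 4: PC=2 idx=2 pred=T actual=T -> ctr[2]=3
Ev 5: PC=4 idx=1 pred=N actual=T -> ctr[1]=1
Ev 6: PC=2 idx=2 pred=T actual=N -> ctr[2]=2
Ev 7: PC=2 idx=2 pred=T actual=T -> ctr[2]=3
Ev 8: PC=7 idx=1 pred=N actual=N -> ctr[1]=0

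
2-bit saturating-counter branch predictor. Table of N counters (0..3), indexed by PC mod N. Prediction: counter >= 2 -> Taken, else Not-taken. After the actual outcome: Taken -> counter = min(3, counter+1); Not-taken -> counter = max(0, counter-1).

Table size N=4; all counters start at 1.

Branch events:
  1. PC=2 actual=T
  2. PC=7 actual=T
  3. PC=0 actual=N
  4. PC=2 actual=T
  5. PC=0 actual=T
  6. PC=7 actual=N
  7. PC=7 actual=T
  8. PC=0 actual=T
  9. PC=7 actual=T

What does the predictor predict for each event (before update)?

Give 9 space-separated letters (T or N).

Ev 1: PC=2 idx=2 pred=N actual=T -> ctr[2]=2
Ev 2: PC=7 idx=3 pred=N actual=T -> ctr[3]=2
Ev 3: PC=0 idx=0 pred=N actual=N -> ctr[0]=0
Ev 4: PC=2 idx=2 pred=T actual=T -> ctr[2]=3
Ev 5: PC=0 idx=0 pred=N actual=T -> ctr[0]=1
Ev 6: PC=7 idx=3 pred=T actual=N -> ctr[3]=1
Ev 7: PC=7 idx=3 pred=N actual=T -> ctr[3]=2
Ev 8: PC=0 idx=0 pred=N actual=T -> ctr[0]=2
Ev 9: PC=7 idx=3 pred=T actual=T -> ctr[3]=3

Answer: N N N T N T N N T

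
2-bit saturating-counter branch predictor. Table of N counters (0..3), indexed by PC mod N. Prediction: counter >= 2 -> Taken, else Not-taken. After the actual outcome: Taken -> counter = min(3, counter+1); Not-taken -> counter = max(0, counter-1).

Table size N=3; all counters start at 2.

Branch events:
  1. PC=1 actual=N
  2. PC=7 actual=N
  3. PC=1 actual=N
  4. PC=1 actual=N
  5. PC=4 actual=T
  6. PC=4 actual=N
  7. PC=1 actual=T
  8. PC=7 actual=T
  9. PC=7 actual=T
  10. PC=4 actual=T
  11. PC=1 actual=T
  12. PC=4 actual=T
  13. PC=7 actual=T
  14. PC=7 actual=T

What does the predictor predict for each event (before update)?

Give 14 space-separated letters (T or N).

Answer: T N N N N N N N T T T T T T

Derivation:
Ev 1: PC=1 idx=1 pred=T actual=N -> ctr[1]=1
Ev 2: PC=7 idx=1 pred=N actual=N -> ctr[1]=0
Ev 3: PC=1 idx=1 pred=N actual=N -> ctr[1]=0
Ev 4: PC=1 idx=1 pred=N actual=N -> ctr[1]=0
Ev 5: PC=4 idx=1 pred=N actual=T -> ctr[1]=1
Ev 6: PC=4 idx=1 pred=N actual=N -> ctr[1]=0
Ev 7: PC=1 idx=1 pred=N actual=T -> ctr[1]=1
Ev 8: PC=7 idx=1 pred=N actual=T -> ctr[1]=2
Ev 9: PC=7 idx=1 pred=T actual=T -> ctr[1]=3
Ev 10: PC=4 idx=1 pred=T actual=T -> ctr[1]=3
Ev 11: PC=1 idx=1 pred=T actual=T -> ctr[1]=3
Ev 12: PC=4 idx=1 pred=T actual=T -> ctr[1]=3
Ev 13: PC=7 idx=1 pred=T actual=T -> ctr[1]=3
Ev 14: PC=7 idx=1 pred=T actual=T -> ctr[1]=3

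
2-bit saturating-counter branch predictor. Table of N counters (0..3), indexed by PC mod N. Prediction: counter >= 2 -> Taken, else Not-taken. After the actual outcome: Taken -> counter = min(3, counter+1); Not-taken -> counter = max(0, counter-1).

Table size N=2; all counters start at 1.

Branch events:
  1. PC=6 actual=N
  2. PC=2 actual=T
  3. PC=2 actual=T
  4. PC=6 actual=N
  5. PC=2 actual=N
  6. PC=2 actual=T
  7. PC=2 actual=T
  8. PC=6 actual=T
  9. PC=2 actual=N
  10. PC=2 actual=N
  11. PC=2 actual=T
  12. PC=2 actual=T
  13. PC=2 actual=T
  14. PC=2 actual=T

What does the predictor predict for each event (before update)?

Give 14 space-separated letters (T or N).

Answer: N N N T N N N T T T N T T T

Derivation:
Ev 1: PC=6 idx=0 pred=N actual=N -> ctr[0]=0
Ev 2: PC=2 idx=0 pred=N actual=T -> ctr[0]=1
Ev 3: PC=2 idx=0 pred=N actual=T -> ctr[0]=2
Ev 4: PC=6 idx=0 pred=T actual=N -> ctr[0]=1
Ev 5: PC=2 idx=0 pred=N actual=N -> ctr[0]=0
Ev 6: PC=2 idx=0 pred=N actual=T -> ctr[0]=1
Ev 7: PC=2 idx=0 pred=N actual=T -> ctr[0]=2
Ev 8: PC=6 idx=0 pred=T actual=T -> ctr[0]=3
Ev 9: PC=2 idx=0 pred=T actual=N -> ctr[0]=2
Ev 10: PC=2 idx=0 pred=T actual=N -> ctr[0]=1
Ev 11: PC=2 idx=0 pred=N actual=T -> ctr[0]=2
Ev 12: PC=2 idx=0 pred=T actual=T -> ctr[0]=3
Ev 13: PC=2 idx=0 pred=T actual=T -> ctr[0]=3
Ev 14: PC=2 idx=0 pred=T actual=T -> ctr[0]=3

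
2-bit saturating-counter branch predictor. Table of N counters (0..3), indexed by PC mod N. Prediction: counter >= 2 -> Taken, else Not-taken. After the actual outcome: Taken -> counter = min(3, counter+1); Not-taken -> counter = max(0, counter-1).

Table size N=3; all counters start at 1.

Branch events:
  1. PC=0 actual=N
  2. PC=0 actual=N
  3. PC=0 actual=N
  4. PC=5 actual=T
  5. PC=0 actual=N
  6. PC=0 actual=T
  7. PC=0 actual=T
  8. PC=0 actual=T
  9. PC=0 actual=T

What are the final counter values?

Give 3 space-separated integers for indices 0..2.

Answer: 3 1 2

Derivation:
Ev 1: PC=0 idx=0 pred=N actual=N -> ctr[0]=0
Ev 2: PC=0 idx=0 pred=N actual=N -> ctr[0]=0
Ev 3: PC=0 idx=0 pred=N actual=N -> ctr[0]=0
Ev 4: PC=5 idx=2 pred=N actual=T -> ctr[2]=2
Ev 5: PC=0 idx=0 pred=N actual=N -> ctr[0]=0
Ev 6: PC=0 idx=0 pred=N actual=T -> ctr[0]=1
Ev 7: PC=0 idx=0 pred=N actual=T -> ctr[0]=2
Ev 8: PC=0 idx=0 pred=T actual=T -> ctr[0]=3
Ev 9: PC=0 idx=0 pred=T actual=T -> ctr[0]=3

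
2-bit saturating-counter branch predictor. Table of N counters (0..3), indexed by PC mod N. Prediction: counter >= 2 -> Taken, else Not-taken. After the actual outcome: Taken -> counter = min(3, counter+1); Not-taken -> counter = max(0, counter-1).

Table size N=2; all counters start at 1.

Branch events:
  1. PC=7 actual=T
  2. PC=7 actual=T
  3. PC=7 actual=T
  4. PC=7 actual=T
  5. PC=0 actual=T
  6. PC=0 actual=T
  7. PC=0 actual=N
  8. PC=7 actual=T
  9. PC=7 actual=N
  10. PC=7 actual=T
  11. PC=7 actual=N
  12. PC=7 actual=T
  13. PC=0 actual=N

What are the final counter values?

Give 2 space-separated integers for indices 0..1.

Ev 1: PC=7 idx=1 pred=N actual=T -> ctr[1]=2
Ev 2: PC=7 idx=1 pred=T actual=T -> ctr[1]=3
Ev 3: PC=7 idx=1 pred=T actual=T -> ctr[1]=3
Ev 4: PC=7 idx=1 pred=T actual=T -> ctr[1]=3
Ev 5: PC=0 idx=0 pred=N actual=T -> ctr[0]=2
Ev 6: PC=0 idx=0 pred=T actual=T -> ctr[0]=3
Ev 7: PC=0 idx=0 pred=T actual=N -> ctr[0]=2
Ev 8: PC=7 idx=1 pred=T actual=T -> ctr[1]=3
Ev 9: PC=7 idx=1 pred=T actual=N -> ctr[1]=2
Ev 10: PC=7 idx=1 pred=T actual=T -> ctr[1]=3
Ev 11: PC=7 idx=1 pred=T actual=N -> ctr[1]=2
Ev 12: PC=7 idx=1 pred=T actual=T -> ctr[1]=3
Ev 13: PC=0 idx=0 pred=T actual=N -> ctr[0]=1

Answer: 1 3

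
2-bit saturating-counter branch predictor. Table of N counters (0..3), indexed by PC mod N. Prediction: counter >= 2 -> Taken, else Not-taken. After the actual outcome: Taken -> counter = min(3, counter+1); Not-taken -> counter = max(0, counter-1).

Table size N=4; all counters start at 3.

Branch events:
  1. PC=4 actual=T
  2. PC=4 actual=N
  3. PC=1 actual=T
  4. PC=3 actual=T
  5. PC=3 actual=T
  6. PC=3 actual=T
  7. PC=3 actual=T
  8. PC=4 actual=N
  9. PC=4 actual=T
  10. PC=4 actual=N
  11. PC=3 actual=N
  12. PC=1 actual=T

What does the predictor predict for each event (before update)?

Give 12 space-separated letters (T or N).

Answer: T T T T T T T T N T T T

Derivation:
Ev 1: PC=4 idx=0 pred=T actual=T -> ctr[0]=3
Ev 2: PC=4 idx=0 pred=T actual=N -> ctr[0]=2
Ev 3: PC=1 idx=1 pred=T actual=T -> ctr[1]=3
Ev 4: PC=3 idx=3 pred=T actual=T -> ctr[3]=3
Ev 5: PC=3 idx=3 pred=T actual=T -> ctr[3]=3
Ev 6: PC=3 idx=3 pred=T actual=T -> ctr[3]=3
Ev 7: PC=3 idx=3 pred=T actual=T -> ctr[3]=3
Ev 8: PC=4 idx=0 pred=T actual=N -> ctr[0]=1
Ev 9: PC=4 idx=0 pred=N actual=T -> ctr[0]=2
Ev 10: PC=4 idx=0 pred=T actual=N -> ctr[0]=1
Ev 11: PC=3 idx=3 pred=T actual=N -> ctr[3]=2
Ev 12: PC=1 idx=1 pred=T actual=T -> ctr[1]=3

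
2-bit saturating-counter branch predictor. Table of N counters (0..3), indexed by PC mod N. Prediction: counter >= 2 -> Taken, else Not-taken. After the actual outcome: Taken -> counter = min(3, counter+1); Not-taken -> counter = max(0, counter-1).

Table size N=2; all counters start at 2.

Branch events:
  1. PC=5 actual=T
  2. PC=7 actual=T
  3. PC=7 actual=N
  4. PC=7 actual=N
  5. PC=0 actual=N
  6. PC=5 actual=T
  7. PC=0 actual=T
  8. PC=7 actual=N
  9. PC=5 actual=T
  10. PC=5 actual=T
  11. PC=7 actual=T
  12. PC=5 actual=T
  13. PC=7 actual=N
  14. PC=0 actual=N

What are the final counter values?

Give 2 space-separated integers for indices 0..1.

Answer: 1 2

Derivation:
Ev 1: PC=5 idx=1 pred=T actual=T -> ctr[1]=3
Ev 2: PC=7 idx=1 pred=T actual=T -> ctr[1]=3
Ev 3: PC=7 idx=1 pred=T actual=N -> ctr[1]=2
Ev 4: PC=7 idx=1 pred=T actual=N -> ctr[1]=1
Ev 5: PC=0 idx=0 pred=T actual=N -> ctr[0]=1
Ev 6: PC=5 idx=1 pred=N actual=T -> ctr[1]=2
Ev 7: PC=0 idx=0 pred=N actual=T -> ctr[0]=2
Ev 8: PC=7 idx=1 pred=T actual=N -> ctr[1]=1
Ev 9: PC=5 idx=1 pred=N actual=T -> ctr[1]=2
Ev 10: PC=5 idx=1 pred=T actual=T -> ctr[1]=3
Ev 11: PC=7 idx=1 pred=T actual=T -> ctr[1]=3
Ev 12: PC=5 idx=1 pred=T actual=T -> ctr[1]=3
Ev 13: PC=7 idx=1 pred=T actual=N -> ctr[1]=2
Ev 14: PC=0 idx=0 pred=T actual=N -> ctr[0]=1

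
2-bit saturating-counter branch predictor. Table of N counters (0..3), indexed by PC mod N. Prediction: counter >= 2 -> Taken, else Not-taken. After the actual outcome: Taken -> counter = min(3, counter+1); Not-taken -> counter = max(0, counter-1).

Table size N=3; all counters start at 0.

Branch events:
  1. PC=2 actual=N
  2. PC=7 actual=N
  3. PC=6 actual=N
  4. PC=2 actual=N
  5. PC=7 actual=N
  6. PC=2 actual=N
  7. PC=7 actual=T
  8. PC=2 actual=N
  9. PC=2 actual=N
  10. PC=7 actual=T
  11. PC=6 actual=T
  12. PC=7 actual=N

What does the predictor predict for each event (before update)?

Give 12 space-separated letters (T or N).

Answer: N N N N N N N N N N N T

Derivation:
Ev 1: PC=2 idx=2 pred=N actual=N -> ctr[2]=0
Ev 2: PC=7 idx=1 pred=N actual=N -> ctr[1]=0
Ev 3: PC=6 idx=0 pred=N actual=N -> ctr[0]=0
Ev 4: PC=2 idx=2 pred=N actual=N -> ctr[2]=0
Ev 5: PC=7 idx=1 pred=N actual=N -> ctr[1]=0
Ev 6: PC=2 idx=2 pred=N actual=N -> ctr[2]=0
Ev 7: PC=7 idx=1 pred=N actual=T -> ctr[1]=1
Ev 8: PC=2 idx=2 pred=N actual=N -> ctr[2]=0
Ev 9: PC=2 idx=2 pred=N actual=N -> ctr[2]=0
Ev 10: PC=7 idx=1 pred=N actual=T -> ctr[1]=2
Ev 11: PC=6 idx=0 pred=N actual=T -> ctr[0]=1
Ev 12: PC=7 idx=1 pred=T actual=N -> ctr[1]=1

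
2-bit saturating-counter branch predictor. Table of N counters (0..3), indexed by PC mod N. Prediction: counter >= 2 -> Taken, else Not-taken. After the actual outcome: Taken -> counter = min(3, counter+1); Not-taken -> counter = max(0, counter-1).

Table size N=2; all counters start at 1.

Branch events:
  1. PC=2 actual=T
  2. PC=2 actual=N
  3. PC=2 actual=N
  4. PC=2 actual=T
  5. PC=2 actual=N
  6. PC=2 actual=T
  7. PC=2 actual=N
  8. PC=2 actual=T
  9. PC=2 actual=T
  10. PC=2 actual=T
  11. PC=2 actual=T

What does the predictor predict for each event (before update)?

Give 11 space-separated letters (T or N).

Answer: N T N N N N N N N T T

Derivation:
Ev 1: PC=2 idx=0 pred=N actual=T -> ctr[0]=2
Ev 2: PC=2 idx=0 pred=T actual=N -> ctr[0]=1
Ev 3: PC=2 idx=0 pred=N actual=N -> ctr[0]=0
Ev 4: PC=2 idx=0 pred=N actual=T -> ctr[0]=1
Ev 5: PC=2 idx=0 pred=N actual=N -> ctr[0]=0
Ev 6: PC=2 idx=0 pred=N actual=T -> ctr[0]=1
Ev 7: PC=2 idx=0 pred=N actual=N -> ctr[0]=0
Ev 8: PC=2 idx=0 pred=N actual=T -> ctr[0]=1
Ev 9: PC=2 idx=0 pred=N actual=T -> ctr[0]=2
Ev 10: PC=2 idx=0 pred=T actual=T -> ctr[0]=3
Ev 11: PC=2 idx=0 pred=T actual=T -> ctr[0]=3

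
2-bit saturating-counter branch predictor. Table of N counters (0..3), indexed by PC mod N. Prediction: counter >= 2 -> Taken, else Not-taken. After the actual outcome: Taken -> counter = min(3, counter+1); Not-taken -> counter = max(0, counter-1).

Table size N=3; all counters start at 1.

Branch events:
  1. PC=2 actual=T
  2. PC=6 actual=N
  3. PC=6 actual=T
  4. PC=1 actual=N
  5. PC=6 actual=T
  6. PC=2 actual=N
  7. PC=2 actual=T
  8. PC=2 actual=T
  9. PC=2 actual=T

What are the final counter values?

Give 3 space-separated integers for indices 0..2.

Answer: 2 0 3

Derivation:
Ev 1: PC=2 idx=2 pred=N actual=T -> ctr[2]=2
Ev 2: PC=6 idx=0 pred=N actual=N -> ctr[0]=0
Ev 3: PC=6 idx=0 pred=N actual=T -> ctr[0]=1
Ev 4: PC=1 idx=1 pred=N actual=N -> ctr[1]=0
Ev 5: PC=6 idx=0 pred=N actual=T -> ctr[0]=2
Ev 6: PC=2 idx=2 pred=T actual=N -> ctr[2]=1
Ev 7: PC=2 idx=2 pred=N actual=T -> ctr[2]=2
Ev 8: PC=2 idx=2 pred=T actual=T -> ctr[2]=3
Ev 9: PC=2 idx=2 pred=T actual=T -> ctr[2]=3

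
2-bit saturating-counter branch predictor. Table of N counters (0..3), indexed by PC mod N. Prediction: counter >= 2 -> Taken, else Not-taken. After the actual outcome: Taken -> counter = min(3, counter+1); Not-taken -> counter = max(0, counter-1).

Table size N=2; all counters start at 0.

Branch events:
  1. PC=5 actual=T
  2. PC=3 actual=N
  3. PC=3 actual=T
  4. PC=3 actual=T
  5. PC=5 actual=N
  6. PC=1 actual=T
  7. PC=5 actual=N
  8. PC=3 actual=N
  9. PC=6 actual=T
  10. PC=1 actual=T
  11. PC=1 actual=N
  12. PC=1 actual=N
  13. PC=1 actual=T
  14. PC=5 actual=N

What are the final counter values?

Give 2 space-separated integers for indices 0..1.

Answer: 1 0

Derivation:
Ev 1: PC=5 idx=1 pred=N actual=T -> ctr[1]=1
Ev 2: PC=3 idx=1 pred=N actual=N -> ctr[1]=0
Ev 3: PC=3 idx=1 pred=N actual=T -> ctr[1]=1
Ev 4: PC=3 idx=1 pred=N actual=T -> ctr[1]=2
Ev 5: PC=5 idx=1 pred=T actual=N -> ctr[1]=1
Ev 6: PC=1 idx=1 pred=N actual=T -> ctr[1]=2
Ev 7: PC=5 idx=1 pred=T actual=N -> ctr[1]=1
Ev 8: PC=3 idx=1 pred=N actual=N -> ctr[1]=0
Ev 9: PC=6 idx=0 pred=N actual=T -> ctr[0]=1
Ev 10: PC=1 idx=1 pred=N actual=T -> ctr[1]=1
Ev 11: PC=1 idx=1 pred=N actual=N -> ctr[1]=0
Ev 12: PC=1 idx=1 pred=N actual=N -> ctr[1]=0
Ev 13: PC=1 idx=1 pred=N actual=T -> ctr[1]=1
Ev 14: PC=5 idx=1 pred=N actual=N -> ctr[1]=0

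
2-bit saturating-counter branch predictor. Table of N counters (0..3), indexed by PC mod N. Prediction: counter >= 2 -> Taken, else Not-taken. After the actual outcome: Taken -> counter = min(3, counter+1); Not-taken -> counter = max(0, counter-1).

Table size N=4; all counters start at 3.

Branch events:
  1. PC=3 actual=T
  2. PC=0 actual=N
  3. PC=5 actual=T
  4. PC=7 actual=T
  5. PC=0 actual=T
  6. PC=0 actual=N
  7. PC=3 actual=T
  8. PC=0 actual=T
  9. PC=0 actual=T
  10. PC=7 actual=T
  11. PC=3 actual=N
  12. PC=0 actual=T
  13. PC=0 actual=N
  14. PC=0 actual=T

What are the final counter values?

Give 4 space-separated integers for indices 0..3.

Ev 1: PC=3 idx=3 pred=T actual=T -> ctr[3]=3
Ev 2: PC=0 idx=0 pred=T actual=N -> ctr[0]=2
Ev 3: PC=5 idx=1 pred=T actual=T -> ctr[1]=3
Ev 4: PC=7 idx=3 pred=T actual=T -> ctr[3]=3
Ev 5: PC=0 idx=0 pred=T actual=T -> ctr[0]=3
Ev 6: PC=0 idx=0 pred=T actual=N -> ctr[0]=2
Ev 7: PC=3 idx=3 pred=T actual=T -> ctr[3]=3
Ev 8: PC=0 idx=0 pred=T actual=T -> ctr[0]=3
Ev 9: PC=0 idx=0 pred=T actual=T -> ctr[0]=3
Ev 10: PC=7 idx=3 pred=T actual=T -> ctr[3]=3
Ev 11: PC=3 idx=3 pred=T actual=N -> ctr[3]=2
Ev 12: PC=0 idx=0 pred=T actual=T -> ctr[0]=3
Ev 13: PC=0 idx=0 pred=T actual=N -> ctr[0]=2
Ev 14: PC=0 idx=0 pred=T actual=T -> ctr[0]=3

Answer: 3 3 3 2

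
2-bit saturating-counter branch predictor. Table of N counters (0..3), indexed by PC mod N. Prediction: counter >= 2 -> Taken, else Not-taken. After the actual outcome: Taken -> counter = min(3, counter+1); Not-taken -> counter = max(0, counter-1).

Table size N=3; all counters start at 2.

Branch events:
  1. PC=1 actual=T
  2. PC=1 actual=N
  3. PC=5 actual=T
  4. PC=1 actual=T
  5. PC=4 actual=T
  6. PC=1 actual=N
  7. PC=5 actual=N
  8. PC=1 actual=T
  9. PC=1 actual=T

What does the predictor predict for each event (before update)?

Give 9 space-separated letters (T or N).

Answer: T T T T T T T T T

Derivation:
Ev 1: PC=1 idx=1 pred=T actual=T -> ctr[1]=3
Ev 2: PC=1 idx=1 pred=T actual=N -> ctr[1]=2
Ev 3: PC=5 idx=2 pred=T actual=T -> ctr[2]=3
Ev 4: PC=1 idx=1 pred=T actual=T -> ctr[1]=3
Ev 5: PC=4 idx=1 pred=T actual=T -> ctr[1]=3
Ev 6: PC=1 idx=1 pred=T actual=N -> ctr[1]=2
Ev 7: PC=5 idx=2 pred=T actual=N -> ctr[2]=2
Ev 8: PC=1 idx=1 pred=T actual=T -> ctr[1]=3
Ev 9: PC=1 idx=1 pred=T actual=T -> ctr[1]=3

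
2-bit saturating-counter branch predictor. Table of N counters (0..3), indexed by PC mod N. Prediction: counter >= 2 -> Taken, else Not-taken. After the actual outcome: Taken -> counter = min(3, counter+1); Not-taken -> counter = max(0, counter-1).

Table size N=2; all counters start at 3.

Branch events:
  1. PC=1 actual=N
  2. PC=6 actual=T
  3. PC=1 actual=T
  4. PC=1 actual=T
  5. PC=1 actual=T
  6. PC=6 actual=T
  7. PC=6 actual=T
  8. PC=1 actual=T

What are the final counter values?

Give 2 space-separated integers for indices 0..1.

Ev 1: PC=1 idx=1 pred=T actual=N -> ctr[1]=2
Ev 2: PC=6 idx=0 pred=T actual=T -> ctr[0]=3
Ev 3: PC=1 idx=1 pred=T actual=T -> ctr[1]=3
Ev 4: PC=1 idx=1 pred=T actual=T -> ctr[1]=3
Ev 5: PC=1 idx=1 pred=T actual=T -> ctr[1]=3
Ev 6: PC=6 idx=0 pred=T actual=T -> ctr[0]=3
Ev 7: PC=6 idx=0 pred=T actual=T -> ctr[0]=3
Ev 8: PC=1 idx=1 pred=T actual=T -> ctr[1]=3

Answer: 3 3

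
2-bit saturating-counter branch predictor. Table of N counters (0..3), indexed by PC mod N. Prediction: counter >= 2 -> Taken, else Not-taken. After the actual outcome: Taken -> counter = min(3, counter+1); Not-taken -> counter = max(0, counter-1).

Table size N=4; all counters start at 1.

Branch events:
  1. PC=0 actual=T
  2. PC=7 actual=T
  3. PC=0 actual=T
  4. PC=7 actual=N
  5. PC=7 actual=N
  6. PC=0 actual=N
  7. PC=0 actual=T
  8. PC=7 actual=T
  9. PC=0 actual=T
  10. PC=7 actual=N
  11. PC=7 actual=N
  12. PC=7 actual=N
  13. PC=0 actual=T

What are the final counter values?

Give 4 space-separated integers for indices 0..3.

Answer: 3 1 1 0

Derivation:
Ev 1: PC=0 idx=0 pred=N actual=T -> ctr[0]=2
Ev 2: PC=7 idx=3 pred=N actual=T -> ctr[3]=2
Ev 3: PC=0 idx=0 pred=T actual=T -> ctr[0]=3
Ev 4: PC=7 idx=3 pred=T actual=N -> ctr[3]=1
Ev 5: PC=7 idx=3 pred=N actual=N -> ctr[3]=0
Ev 6: PC=0 idx=0 pred=T actual=N -> ctr[0]=2
Ev 7: PC=0 idx=0 pred=T actual=T -> ctr[0]=3
Ev 8: PC=7 idx=3 pred=N actual=T -> ctr[3]=1
Ev 9: PC=0 idx=0 pred=T actual=T -> ctr[0]=3
Ev 10: PC=7 idx=3 pred=N actual=N -> ctr[3]=0
Ev 11: PC=7 idx=3 pred=N actual=N -> ctr[3]=0
Ev 12: PC=7 idx=3 pred=N actual=N -> ctr[3]=0
Ev 13: PC=0 idx=0 pred=T actual=T -> ctr[0]=3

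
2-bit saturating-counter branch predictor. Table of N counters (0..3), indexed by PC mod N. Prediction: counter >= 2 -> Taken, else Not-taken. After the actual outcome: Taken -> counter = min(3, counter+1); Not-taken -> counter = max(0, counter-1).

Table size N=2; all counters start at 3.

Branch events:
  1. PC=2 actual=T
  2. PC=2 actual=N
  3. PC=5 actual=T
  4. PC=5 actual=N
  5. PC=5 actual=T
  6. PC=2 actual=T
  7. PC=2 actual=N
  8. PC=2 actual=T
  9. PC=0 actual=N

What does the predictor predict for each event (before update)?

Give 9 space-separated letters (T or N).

Answer: T T T T T T T T T

Derivation:
Ev 1: PC=2 idx=0 pred=T actual=T -> ctr[0]=3
Ev 2: PC=2 idx=0 pred=T actual=N -> ctr[0]=2
Ev 3: PC=5 idx=1 pred=T actual=T -> ctr[1]=3
Ev 4: PC=5 idx=1 pred=T actual=N -> ctr[1]=2
Ev 5: PC=5 idx=1 pred=T actual=T -> ctr[1]=3
Ev 6: PC=2 idx=0 pred=T actual=T -> ctr[0]=3
Ev 7: PC=2 idx=0 pred=T actual=N -> ctr[0]=2
Ev 8: PC=2 idx=0 pred=T actual=T -> ctr[0]=3
Ev 9: PC=0 idx=0 pred=T actual=N -> ctr[0]=2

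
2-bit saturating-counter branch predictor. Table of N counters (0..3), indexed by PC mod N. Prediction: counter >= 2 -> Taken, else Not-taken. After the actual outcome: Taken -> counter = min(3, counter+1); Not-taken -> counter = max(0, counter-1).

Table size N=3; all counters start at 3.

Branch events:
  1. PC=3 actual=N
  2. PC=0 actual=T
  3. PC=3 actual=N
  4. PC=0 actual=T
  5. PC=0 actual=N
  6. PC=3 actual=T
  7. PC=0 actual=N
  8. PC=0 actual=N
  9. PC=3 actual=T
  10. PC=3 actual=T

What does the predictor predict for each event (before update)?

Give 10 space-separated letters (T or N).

Answer: T T T T T T T T N T

Derivation:
Ev 1: PC=3 idx=0 pred=T actual=N -> ctr[0]=2
Ev 2: PC=0 idx=0 pred=T actual=T -> ctr[0]=3
Ev 3: PC=3 idx=0 pred=T actual=N -> ctr[0]=2
Ev 4: PC=0 idx=0 pred=T actual=T -> ctr[0]=3
Ev 5: PC=0 idx=0 pred=T actual=N -> ctr[0]=2
Ev 6: PC=3 idx=0 pred=T actual=T -> ctr[0]=3
Ev 7: PC=0 idx=0 pred=T actual=N -> ctr[0]=2
Ev 8: PC=0 idx=0 pred=T actual=N -> ctr[0]=1
Ev 9: PC=3 idx=0 pred=N actual=T -> ctr[0]=2
Ev 10: PC=3 idx=0 pred=T actual=T -> ctr[0]=3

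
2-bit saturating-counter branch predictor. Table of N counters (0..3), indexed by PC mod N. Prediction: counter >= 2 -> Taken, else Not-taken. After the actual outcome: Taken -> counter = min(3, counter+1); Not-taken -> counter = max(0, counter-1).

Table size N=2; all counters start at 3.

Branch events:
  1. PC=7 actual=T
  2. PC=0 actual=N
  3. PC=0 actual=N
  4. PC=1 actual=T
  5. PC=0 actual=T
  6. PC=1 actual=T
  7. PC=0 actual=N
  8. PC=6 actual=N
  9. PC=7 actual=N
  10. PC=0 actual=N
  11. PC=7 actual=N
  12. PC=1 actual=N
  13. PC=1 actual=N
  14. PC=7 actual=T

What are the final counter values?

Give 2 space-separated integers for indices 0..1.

Ev 1: PC=7 idx=1 pred=T actual=T -> ctr[1]=3
Ev 2: PC=0 idx=0 pred=T actual=N -> ctr[0]=2
Ev 3: PC=0 idx=0 pred=T actual=N -> ctr[0]=1
Ev 4: PC=1 idx=1 pred=T actual=T -> ctr[1]=3
Ev 5: PC=0 idx=0 pred=N actual=T -> ctr[0]=2
Ev 6: PC=1 idx=1 pred=T actual=T -> ctr[1]=3
Ev 7: PC=0 idx=0 pred=T actual=N -> ctr[0]=1
Ev 8: PC=6 idx=0 pred=N actual=N -> ctr[0]=0
Ev 9: PC=7 idx=1 pred=T actual=N -> ctr[1]=2
Ev 10: PC=0 idx=0 pred=N actual=N -> ctr[0]=0
Ev 11: PC=7 idx=1 pred=T actual=N -> ctr[1]=1
Ev 12: PC=1 idx=1 pred=N actual=N -> ctr[1]=0
Ev 13: PC=1 idx=1 pred=N actual=N -> ctr[1]=0
Ev 14: PC=7 idx=1 pred=N actual=T -> ctr[1]=1

Answer: 0 1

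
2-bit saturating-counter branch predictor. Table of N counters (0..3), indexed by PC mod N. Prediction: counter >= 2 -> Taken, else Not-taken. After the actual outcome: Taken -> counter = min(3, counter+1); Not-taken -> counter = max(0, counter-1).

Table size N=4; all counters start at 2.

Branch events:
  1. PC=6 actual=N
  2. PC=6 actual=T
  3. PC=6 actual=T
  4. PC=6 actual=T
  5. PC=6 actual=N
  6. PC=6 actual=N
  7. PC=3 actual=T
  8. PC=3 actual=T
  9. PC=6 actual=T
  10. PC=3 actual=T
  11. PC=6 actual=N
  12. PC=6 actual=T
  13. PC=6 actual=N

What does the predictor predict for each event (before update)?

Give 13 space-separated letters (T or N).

Ev 1: PC=6 idx=2 pred=T actual=N -> ctr[2]=1
Ev 2: PC=6 idx=2 pred=N actual=T -> ctr[2]=2
Ev 3: PC=6 idx=2 pred=T actual=T -> ctr[2]=3
Ev 4: PC=6 idx=2 pred=T actual=T -> ctr[2]=3
Ev 5: PC=6 idx=2 pred=T actual=N -> ctr[2]=2
Ev 6: PC=6 idx=2 pred=T actual=N -> ctr[2]=1
Ev 7: PC=3 idx=3 pred=T actual=T -> ctr[3]=3
Ev 8: PC=3 idx=3 pred=T actual=T -> ctr[3]=3
Ev 9: PC=6 idx=2 pred=N actual=T -> ctr[2]=2
Ev 10: PC=3 idx=3 pred=T actual=T -> ctr[3]=3
Ev 11: PC=6 idx=2 pred=T actual=N -> ctr[2]=1
Ev 12: PC=6 idx=2 pred=N actual=T -> ctr[2]=2
Ev 13: PC=6 idx=2 pred=T actual=N -> ctr[2]=1

Answer: T N T T T T T T N T T N T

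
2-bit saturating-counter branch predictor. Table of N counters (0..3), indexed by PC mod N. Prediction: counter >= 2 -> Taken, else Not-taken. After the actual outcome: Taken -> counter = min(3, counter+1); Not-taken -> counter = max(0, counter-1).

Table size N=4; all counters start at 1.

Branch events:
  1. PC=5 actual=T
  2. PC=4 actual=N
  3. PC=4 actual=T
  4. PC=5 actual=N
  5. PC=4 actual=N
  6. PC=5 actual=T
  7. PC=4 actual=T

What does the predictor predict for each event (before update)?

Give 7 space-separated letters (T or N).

Ev 1: PC=5 idx=1 pred=N actual=T -> ctr[1]=2
Ev 2: PC=4 idx=0 pred=N actual=N -> ctr[0]=0
Ev 3: PC=4 idx=0 pred=N actual=T -> ctr[0]=1
Ev 4: PC=5 idx=1 pred=T actual=N -> ctr[1]=1
Ev 5: PC=4 idx=0 pred=N actual=N -> ctr[0]=0
Ev 6: PC=5 idx=1 pred=N actual=T -> ctr[1]=2
Ev 7: PC=4 idx=0 pred=N actual=T -> ctr[0]=1

Answer: N N N T N N N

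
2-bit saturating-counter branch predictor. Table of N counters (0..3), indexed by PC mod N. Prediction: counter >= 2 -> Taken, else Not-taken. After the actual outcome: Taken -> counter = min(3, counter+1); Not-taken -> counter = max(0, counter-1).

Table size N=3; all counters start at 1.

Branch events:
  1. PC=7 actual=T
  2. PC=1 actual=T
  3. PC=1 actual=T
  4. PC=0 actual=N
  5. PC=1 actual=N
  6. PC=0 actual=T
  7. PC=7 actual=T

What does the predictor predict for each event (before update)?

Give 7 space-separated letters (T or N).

Ev 1: PC=7 idx=1 pred=N actual=T -> ctr[1]=2
Ev 2: PC=1 idx=1 pred=T actual=T -> ctr[1]=3
Ev 3: PC=1 idx=1 pred=T actual=T -> ctr[1]=3
Ev 4: PC=0 idx=0 pred=N actual=N -> ctr[0]=0
Ev 5: PC=1 idx=1 pred=T actual=N -> ctr[1]=2
Ev 6: PC=0 idx=0 pred=N actual=T -> ctr[0]=1
Ev 7: PC=7 idx=1 pred=T actual=T -> ctr[1]=3

Answer: N T T N T N T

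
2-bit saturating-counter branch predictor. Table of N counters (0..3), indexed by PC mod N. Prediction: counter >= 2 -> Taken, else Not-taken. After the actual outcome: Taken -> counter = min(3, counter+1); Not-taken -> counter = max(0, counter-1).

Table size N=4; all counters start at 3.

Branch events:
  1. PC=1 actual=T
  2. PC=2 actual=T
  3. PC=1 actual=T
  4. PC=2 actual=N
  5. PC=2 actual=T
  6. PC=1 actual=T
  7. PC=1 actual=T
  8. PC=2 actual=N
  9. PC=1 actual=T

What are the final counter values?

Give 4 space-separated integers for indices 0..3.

Answer: 3 3 2 3

Derivation:
Ev 1: PC=1 idx=1 pred=T actual=T -> ctr[1]=3
Ev 2: PC=2 idx=2 pred=T actual=T -> ctr[2]=3
Ev 3: PC=1 idx=1 pred=T actual=T -> ctr[1]=3
Ev 4: PC=2 idx=2 pred=T actual=N -> ctr[2]=2
Ev 5: PC=2 idx=2 pred=T actual=T -> ctr[2]=3
Ev 6: PC=1 idx=1 pred=T actual=T -> ctr[1]=3
Ev 7: PC=1 idx=1 pred=T actual=T -> ctr[1]=3
Ev 8: PC=2 idx=2 pred=T actual=N -> ctr[2]=2
Ev 9: PC=1 idx=1 pred=T actual=T -> ctr[1]=3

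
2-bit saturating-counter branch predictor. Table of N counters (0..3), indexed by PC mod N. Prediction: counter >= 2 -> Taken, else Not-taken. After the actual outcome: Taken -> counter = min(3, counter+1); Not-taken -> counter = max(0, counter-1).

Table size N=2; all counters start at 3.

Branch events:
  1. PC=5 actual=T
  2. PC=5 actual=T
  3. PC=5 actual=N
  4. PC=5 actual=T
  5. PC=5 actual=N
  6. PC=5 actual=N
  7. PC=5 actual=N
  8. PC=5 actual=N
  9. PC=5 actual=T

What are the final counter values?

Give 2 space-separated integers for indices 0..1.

Answer: 3 1

Derivation:
Ev 1: PC=5 idx=1 pred=T actual=T -> ctr[1]=3
Ev 2: PC=5 idx=1 pred=T actual=T -> ctr[1]=3
Ev 3: PC=5 idx=1 pred=T actual=N -> ctr[1]=2
Ev 4: PC=5 idx=1 pred=T actual=T -> ctr[1]=3
Ev 5: PC=5 idx=1 pred=T actual=N -> ctr[1]=2
Ev 6: PC=5 idx=1 pred=T actual=N -> ctr[1]=1
Ev 7: PC=5 idx=1 pred=N actual=N -> ctr[1]=0
Ev 8: PC=5 idx=1 pred=N actual=N -> ctr[1]=0
Ev 9: PC=5 idx=1 pred=N actual=T -> ctr[1]=1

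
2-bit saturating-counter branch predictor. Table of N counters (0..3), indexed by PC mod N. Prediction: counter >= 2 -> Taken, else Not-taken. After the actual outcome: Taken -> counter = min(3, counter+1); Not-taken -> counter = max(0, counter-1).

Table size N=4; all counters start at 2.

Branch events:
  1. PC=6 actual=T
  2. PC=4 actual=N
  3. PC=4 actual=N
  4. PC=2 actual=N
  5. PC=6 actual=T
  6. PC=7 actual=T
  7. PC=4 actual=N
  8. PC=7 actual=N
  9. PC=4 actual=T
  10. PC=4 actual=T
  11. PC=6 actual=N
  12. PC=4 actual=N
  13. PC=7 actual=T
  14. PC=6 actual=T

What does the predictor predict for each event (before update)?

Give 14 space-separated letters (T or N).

Ev 1: PC=6 idx=2 pred=T actual=T -> ctr[2]=3
Ev 2: PC=4 idx=0 pred=T actual=N -> ctr[0]=1
Ev 3: PC=4 idx=0 pred=N actual=N -> ctr[0]=0
Ev 4: PC=2 idx=2 pred=T actual=N -> ctr[2]=2
Ev 5: PC=6 idx=2 pred=T actual=T -> ctr[2]=3
Ev 6: PC=7 idx=3 pred=T actual=T -> ctr[3]=3
Ev 7: PC=4 idx=0 pred=N actual=N -> ctr[0]=0
Ev 8: PC=7 idx=3 pred=T actual=N -> ctr[3]=2
Ev 9: PC=4 idx=0 pred=N actual=T -> ctr[0]=1
Ev 10: PC=4 idx=0 pred=N actual=T -> ctr[0]=2
Ev 11: PC=6 idx=2 pred=T actual=N -> ctr[2]=2
Ev 12: PC=4 idx=0 pred=T actual=N -> ctr[0]=1
Ev 13: PC=7 idx=3 pred=T actual=T -> ctr[3]=3
Ev 14: PC=6 idx=2 pred=T actual=T -> ctr[2]=3

Answer: T T N T T T N T N N T T T T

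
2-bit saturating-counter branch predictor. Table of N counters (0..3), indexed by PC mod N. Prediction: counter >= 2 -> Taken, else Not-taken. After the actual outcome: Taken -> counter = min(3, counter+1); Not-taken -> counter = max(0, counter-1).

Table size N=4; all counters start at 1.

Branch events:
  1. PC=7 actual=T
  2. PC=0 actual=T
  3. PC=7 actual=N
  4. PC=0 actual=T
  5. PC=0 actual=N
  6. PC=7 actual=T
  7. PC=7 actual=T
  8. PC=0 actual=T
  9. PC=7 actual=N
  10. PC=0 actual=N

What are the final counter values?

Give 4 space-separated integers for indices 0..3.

Answer: 2 1 1 2

Derivation:
Ev 1: PC=7 idx=3 pred=N actual=T -> ctr[3]=2
Ev 2: PC=0 idx=0 pred=N actual=T -> ctr[0]=2
Ev 3: PC=7 idx=3 pred=T actual=N -> ctr[3]=1
Ev 4: PC=0 idx=0 pred=T actual=T -> ctr[0]=3
Ev 5: PC=0 idx=0 pred=T actual=N -> ctr[0]=2
Ev 6: PC=7 idx=3 pred=N actual=T -> ctr[3]=2
Ev 7: PC=7 idx=3 pred=T actual=T -> ctr[3]=3
Ev 8: PC=0 idx=0 pred=T actual=T -> ctr[0]=3
Ev 9: PC=7 idx=3 pred=T actual=N -> ctr[3]=2
Ev 10: PC=0 idx=0 pred=T actual=N -> ctr[0]=2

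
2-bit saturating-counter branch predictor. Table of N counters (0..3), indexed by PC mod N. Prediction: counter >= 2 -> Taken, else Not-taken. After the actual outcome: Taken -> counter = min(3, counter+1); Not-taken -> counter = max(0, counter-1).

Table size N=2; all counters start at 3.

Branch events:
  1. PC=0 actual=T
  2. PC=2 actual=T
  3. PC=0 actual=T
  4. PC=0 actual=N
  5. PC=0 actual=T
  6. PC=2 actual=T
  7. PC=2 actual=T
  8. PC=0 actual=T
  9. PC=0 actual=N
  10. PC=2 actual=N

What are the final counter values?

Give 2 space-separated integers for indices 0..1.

Ev 1: PC=0 idx=0 pred=T actual=T -> ctr[0]=3
Ev 2: PC=2 idx=0 pred=T actual=T -> ctr[0]=3
Ev 3: PC=0 idx=0 pred=T actual=T -> ctr[0]=3
Ev 4: PC=0 idx=0 pred=T actual=N -> ctr[0]=2
Ev 5: PC=0 idx=0 pred=T actual=T -> ctr[0]=3
Ev 6: PC=2 idx=0 pred=T actual=T -> ctr[0]=3
Ev 7: PC=2 idx=0 pred=T actual=T -> ctr[0]=3
Ev 8: PC=0 idx=0 pred=T actual=T -> ctr[0]=3
Ev 9: PC=0 idx=0 pred=T actual=N -> ctr[0]=2
Ev 10: PC=2 idx=0 pred=T actual=N -> ctr[0]=1

Answer: 1 3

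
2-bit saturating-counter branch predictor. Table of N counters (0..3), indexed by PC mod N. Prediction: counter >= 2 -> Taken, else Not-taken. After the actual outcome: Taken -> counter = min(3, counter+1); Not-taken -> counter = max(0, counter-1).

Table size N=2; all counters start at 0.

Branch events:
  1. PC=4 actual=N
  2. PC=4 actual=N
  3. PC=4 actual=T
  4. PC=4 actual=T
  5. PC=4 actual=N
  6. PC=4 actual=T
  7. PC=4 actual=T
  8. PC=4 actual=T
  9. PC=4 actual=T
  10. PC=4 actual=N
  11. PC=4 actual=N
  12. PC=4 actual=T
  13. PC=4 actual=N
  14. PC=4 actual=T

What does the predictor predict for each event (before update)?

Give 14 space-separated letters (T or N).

Answer: N N N N T N T T T T T N T N

Derivation:
Ev 1: PC=4 idx=0 pred=N actual=N -> ctr[0]=0
Ev 2: PC=4 idx=0 pred=N actual=N -> ctr[0]=0
Ev 3: PC=4 idx=0 pred=N actual=T -> ctr[0]=1
Ev 4: PC=4 idx=0 pred=N actual=T -> ctr[0]=2
Ev 5: PC=4 idx=0 pred=T actual=N -> ctr[0]=1
Ev 6: PC=4 idx=0 pred=N actual=T -> ctr[0]=2
Ev 7: PC=4 idx=0 pred=T actual=T -> ctr[0]=3
Ev 8: PC=4 idx=0 pred=T actual=T -> ctr[0]=3
Ev 9: PC=4 idx=0 pred=T actual=T -> ctr[0]=3
Ev 10: PC=4 idx=0 pred=T actual=N -> ctr[0]=2
Ev 11: PC=4 idx=0 pred=T actual=N -> ctr[0]=1
Ev 12: PC=4 idx=0 pred=N actual=T -> ctr[0]=2
Ev 13: PC=4 idx=0 pred=T actual=N -> ctr[0]=1
Ev 14: PC=4 idx=0 pred=N actual=T -> ctr[0]=2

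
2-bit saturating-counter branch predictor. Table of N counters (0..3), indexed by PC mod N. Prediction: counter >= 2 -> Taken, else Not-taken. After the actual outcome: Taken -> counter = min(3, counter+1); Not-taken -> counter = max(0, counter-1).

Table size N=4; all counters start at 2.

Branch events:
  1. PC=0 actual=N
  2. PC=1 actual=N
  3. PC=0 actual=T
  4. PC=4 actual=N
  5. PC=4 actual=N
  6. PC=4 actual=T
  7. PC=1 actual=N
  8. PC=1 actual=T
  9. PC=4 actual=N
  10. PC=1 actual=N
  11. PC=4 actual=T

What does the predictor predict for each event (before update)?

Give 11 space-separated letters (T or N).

Ev 1: PC=0 idx=0 pred=T actual=N -> ctr[0]=1
Ev 2: PC=1 idx=1 pred=T actual=N -> ctr[1]=1
Ev 3: PC=0 idx=0 pred=N actual=T -> ctr[0]=2
Ev 4: PC=4 idx=0 pred=T actual=N -> ctr[0]=1
Ev 5: PC=4 idx=0 pred=N actual=N -> ctr[0]=0
Ev 6: PC=4 idx=0 pred=N actual=T -> ctr[0]=1
Ev 7: PC=1 idx=1 pred=N actual=N -> ctr[1]=0
Ev 8: PC=1 idx=1 pred=N actual=T -> ctr[1]=1
Ev 9: PC=4 idx=0 pred=N actual=N -> ctr[0]=0
Ev 10: PC=1 idx=1 pred=N actual=N -> ctr[1]=0
Ev 11: PC=4 idx=0 pred=N actual=T -> ctr[0]=1

Answer: T T N T N N N N N N N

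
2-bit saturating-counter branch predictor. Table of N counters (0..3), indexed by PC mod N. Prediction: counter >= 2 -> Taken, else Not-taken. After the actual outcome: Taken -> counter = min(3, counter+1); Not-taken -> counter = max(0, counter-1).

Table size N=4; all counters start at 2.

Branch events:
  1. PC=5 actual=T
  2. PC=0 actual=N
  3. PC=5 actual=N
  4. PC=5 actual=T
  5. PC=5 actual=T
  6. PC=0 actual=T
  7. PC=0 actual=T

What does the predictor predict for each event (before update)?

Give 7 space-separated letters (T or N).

Answer: T T T T T N T

Derivation:
Ev 1: PC=5 idx=1 pred=T actual=T -> ctr[1]=3
Ev 2: PC=0 idx=0 pred=T actual=N -> ctr[0]=1
Ev 3: PC=5 idx=1 pred=T actual=N -> ctr[1]=2
Ev 4: PC=5 idx=1 pred=T actual=T -> ctr[1]=3
Ev 5: PC=5 idx=1 pred=T actual=T -> ctr[1]=3
Ev 6: PC=0 idx=0 pred=N actual=T -> ctr[0]=2
Ev 7: PC=0 idx=0 pred=T actual=T -> ctr[0]=3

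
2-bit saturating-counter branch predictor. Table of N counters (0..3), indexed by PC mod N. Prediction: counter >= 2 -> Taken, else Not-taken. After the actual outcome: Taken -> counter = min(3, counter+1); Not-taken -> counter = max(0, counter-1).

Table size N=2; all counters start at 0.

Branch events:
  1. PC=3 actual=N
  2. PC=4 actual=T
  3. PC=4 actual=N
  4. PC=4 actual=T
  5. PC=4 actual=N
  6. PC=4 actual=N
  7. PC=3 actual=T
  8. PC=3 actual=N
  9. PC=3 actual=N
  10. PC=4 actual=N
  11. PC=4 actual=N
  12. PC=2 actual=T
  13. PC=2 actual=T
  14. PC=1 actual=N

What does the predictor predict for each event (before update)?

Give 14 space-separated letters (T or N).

Answer: N N N N N N N N N N N N N N

Derivation:
Ev 1: PC=3 idx=1 pred=N actual=N -> ctr[1]=0
Ev 2: PC=4 idx=0 pred=N actual=T -> ctr[0]=1
Ev 3: PC=4 idx=0 pred=N actual=N -> ctr[0]=0
Ev 4: PC=4 idx=0 pred=N actual=T -> ctr[0]=1
Ev 5: PC=4 idx=0 pred=N actual=N -> ctr[0]=0
Ev 6: PC=4 idx=0 pred=N actual=N -> ctr[0]=0
Ev 7: PC=3 idx=1 pred=N actual=T -> ctr[1]=1
Ev 8: PC=3 idx=1 pred=N actual=N -> ctr[1]=0
Ev 9: PC=3 idx=1 pred=N actual=N -> ctr[1]=0
Ev 10: PC=4 idx=0 pred=N actual=N -> ctr[0]=0
Ev 11: PC=4 idx=0 pred=N actual=N -> ctr[0]=0
Ev 12: PC=2 idx=0 pred=N actual=T -> ctr[0]=1
Ev 13: PC=2 idx=0 pred=N actual=T -> ctr[0]=2
Ev 14: PC=1 idx=1 pred=N actual=N -> ctr[1]=0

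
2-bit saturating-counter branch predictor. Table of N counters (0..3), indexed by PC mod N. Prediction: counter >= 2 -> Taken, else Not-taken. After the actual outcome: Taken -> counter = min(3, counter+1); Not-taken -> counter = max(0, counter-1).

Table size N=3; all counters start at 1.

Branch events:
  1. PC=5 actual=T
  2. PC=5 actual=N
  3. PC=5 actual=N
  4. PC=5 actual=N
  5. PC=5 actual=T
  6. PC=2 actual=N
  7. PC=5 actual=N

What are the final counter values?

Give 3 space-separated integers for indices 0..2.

Ev 1: PC=5 idx=2 pred=N actual=T -> ctr[2]=2
Ev 2: PC=5 idx=2 pred=T actual=N -> ctr[2]=1
Ev 3: PC=5 idx=2 pred=N actual=N -> ctr[2]=0
Ev 4: PC=5 idx=2 pred=N actual=N -> ctr[2]=0
Ev 5: PC=5 idx=2 pred=N actual=T -> ctr[2]=1
Ev 6: PC=2 idx=2 pred=N actual=N -> ctr[2]=0
Ev 7: PC=5 idx=2 pred=N actual=N -> ctr[2]=0

Answer: 1 1 0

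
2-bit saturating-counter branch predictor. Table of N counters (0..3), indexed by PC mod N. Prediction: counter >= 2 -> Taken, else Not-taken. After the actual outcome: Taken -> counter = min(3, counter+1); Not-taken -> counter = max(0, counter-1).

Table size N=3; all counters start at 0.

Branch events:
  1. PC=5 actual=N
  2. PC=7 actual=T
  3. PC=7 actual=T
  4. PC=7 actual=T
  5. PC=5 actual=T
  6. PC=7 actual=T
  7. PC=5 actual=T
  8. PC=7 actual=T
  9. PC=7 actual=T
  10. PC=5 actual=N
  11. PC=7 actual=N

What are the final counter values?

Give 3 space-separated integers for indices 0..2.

Ev 1: PC=5 idx=2 pred=N actual=N -> ctr[2]=0
Ev 2: PC=7 idx=1 pred=N actual=T -> ctr[1]=1
Ev 3: PC=7 idx=1 pred=N actual=T -> ctr[1]=2
Ev 4: PC=7 idx=1 pred=T actual=T -> ctr[1]=3
Ev 5: PC=5 idx=2 pred=N actual=T -> ctr[2]=1
Ev 6: PC=7 idx=1 pred=T actual=T -> ctr[1]=3
Ev 7: PC=5 idx=2 pred=N actual=T -> ctr[2]=2
Ev 8: PC=7 idx=1 pred=T actual=T -> ctr[1]=3
Ev 9: PC=7 idx=1 pred=T actual=T -> ctr[1]=3
Ev 10: PC=5 idx=2 pred=T actual=N -> ctr[2]=1
Ev 11: PC=7 idx=1 pred=T actual=N -> ctr[1]=2

Answer: 0 2 1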